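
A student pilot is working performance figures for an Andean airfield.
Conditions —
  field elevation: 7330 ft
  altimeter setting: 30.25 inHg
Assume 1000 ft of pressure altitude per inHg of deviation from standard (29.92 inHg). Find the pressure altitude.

7000 ft

Pressure correction = (29.92 − 30.25) × 1000 = -330 ft.
Pressure altitude = 7330 + (-330) = 7000 ft.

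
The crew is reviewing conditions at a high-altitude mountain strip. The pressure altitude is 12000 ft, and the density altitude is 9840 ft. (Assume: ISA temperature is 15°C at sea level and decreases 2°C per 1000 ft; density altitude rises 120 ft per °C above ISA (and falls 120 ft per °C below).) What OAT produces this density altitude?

-27°C

Density altitude − pressure altitude = 9840 − 12000 = -2160 ft.
At 120 ft/°C that is an ISA deviation of -2160/120 = -18°C.
ISA temperature at 12000 ft = 15 − 2 × (12000/1000) = -9°C.
OAT = ISA + deviation = -9 + (-18) = -27°C.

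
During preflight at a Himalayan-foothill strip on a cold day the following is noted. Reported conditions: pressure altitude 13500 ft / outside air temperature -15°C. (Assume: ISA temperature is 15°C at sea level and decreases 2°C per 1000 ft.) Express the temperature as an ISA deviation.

ISA-3°C

ISA temperature at 13500 ft = 15 − 2 × (13500/1000) = -12°C.
Deviation = OAT − ISA = -15 − (-12) = -3°C.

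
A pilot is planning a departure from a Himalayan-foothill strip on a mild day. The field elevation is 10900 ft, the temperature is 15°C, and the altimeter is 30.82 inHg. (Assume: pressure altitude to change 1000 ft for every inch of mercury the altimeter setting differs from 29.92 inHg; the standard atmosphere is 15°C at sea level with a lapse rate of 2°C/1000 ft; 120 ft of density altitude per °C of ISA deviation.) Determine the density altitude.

12400 ft

Pressure altitude = 10900 + (29.92 − 30.82) × 1000 = 10900 + (-900) = 10000 ft.
ISA temperature at 10000 ft = 15 − 2 × (10000/1000) = -5°C.
ISA deviation = 15 − (-5) = +20°C.
Density altitude = 10000 + 120 × (20) = 12400 ft.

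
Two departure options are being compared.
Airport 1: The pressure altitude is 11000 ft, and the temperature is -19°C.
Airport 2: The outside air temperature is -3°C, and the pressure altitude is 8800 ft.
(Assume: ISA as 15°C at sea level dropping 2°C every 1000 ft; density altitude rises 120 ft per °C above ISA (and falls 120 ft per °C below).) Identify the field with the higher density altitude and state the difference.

Airport 1: ISA temp = -7°C, deviation -12°C, DA = 11000 + 120 × (-12) = 9560 ft.
Airport 2: ISA temp = -2.6°C, deviation -0.4°C, DA = 8800 + 120 × (-0.4) = 8752 ft.
Airport 1 is higher by 9560 − 8752 = 808 ft.

Airport 1 by 808 ft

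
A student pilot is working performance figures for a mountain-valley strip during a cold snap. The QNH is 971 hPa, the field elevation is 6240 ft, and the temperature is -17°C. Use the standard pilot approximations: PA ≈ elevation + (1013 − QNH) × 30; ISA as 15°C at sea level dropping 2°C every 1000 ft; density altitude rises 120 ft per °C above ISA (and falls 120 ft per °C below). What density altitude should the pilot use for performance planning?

Pressure altitude = 6240 + (1013 − 971) × 30 = 6240 + (+1260) = 7500 ft.
ISA temperature at 7500 ft = 15 − 2 × (7500/1000) = 0°C.
ISA deviation = -17 − 0 = -17°C.
Density altitude = 7500 + 120 × (-17) = 5460 ft.

5460 ft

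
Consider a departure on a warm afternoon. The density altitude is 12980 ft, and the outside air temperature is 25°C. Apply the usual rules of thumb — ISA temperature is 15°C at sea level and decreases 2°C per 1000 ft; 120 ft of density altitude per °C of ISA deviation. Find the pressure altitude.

9500 ft

DA = PA + 120 × (OAT − (15 − 2·PA/1000)) = PA + 120·OAT − 1800 + 0.24·PA = 1.24·PA + 120·OAT − 1800.
So 1.24·PA = 12980 − 120 × 25 + 1800 = 11780.
PA = 11780 / 1.24 = 9500 ft.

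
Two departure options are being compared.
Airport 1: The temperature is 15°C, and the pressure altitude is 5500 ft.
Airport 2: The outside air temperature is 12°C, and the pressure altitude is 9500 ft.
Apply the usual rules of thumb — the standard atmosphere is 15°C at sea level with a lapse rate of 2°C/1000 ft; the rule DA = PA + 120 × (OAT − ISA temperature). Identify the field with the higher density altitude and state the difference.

Airport 2 by 4600 ft

Airport 1: ISA temp = 4°C, deviation +11°C, DA = 5500 + 120 × 11 = 6820 ft.
Airport 2: ISA temp = -4°C, deviation +16°C, DA = 9500 + 120 × 16 = 11420 ft.
Airport 2 is higher by 11420 − 6820 = 4600 ft.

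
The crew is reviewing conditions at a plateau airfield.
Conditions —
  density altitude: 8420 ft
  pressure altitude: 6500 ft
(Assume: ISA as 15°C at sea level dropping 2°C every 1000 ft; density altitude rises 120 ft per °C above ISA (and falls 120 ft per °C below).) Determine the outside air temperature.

18°C

Density altitude − pressure altitude = 8420 − 6500 = +1920 ft.
At 120 ft/°C that is an ISA deviation of 1920/120 = +16°C.
ISA temperature at 6500 ft = 15 − 2 × (6500/1000) = 2°C.
OAT = ISA + deviation = 2 + (+16) = 18°C.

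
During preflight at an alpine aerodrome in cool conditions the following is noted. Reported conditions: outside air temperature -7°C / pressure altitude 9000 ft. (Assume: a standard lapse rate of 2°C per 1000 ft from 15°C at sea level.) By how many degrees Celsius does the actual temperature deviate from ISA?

ISA-4°C

ISA temperature at 9000 ft = 15 − 2 × (9000/1000) = -3°C.
Deviation = OAT − ISA = -7 − (-3) = -4°C.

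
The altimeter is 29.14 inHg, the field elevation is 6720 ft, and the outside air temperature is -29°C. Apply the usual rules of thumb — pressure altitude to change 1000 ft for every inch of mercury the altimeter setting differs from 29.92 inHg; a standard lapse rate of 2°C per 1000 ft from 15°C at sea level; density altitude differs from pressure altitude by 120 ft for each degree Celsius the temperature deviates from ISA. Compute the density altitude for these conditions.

4020 ft

Pressure altitude = 6720 + (29.92 − 29.14) × 1000 = 6720 + (+780) = 7500 ft.
ISA temperature at 7500 ft = 15 − 2 × (7500/1000) = 0°C.
ISA deviation = -29 − 0 = -29°C.
Density altitude = 7500 + 120 × (-29) = 4020 ft.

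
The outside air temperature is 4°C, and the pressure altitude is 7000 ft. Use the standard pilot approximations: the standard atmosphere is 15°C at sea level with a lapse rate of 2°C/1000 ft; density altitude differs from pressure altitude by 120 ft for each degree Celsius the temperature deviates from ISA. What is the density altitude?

ISA temperature at 7000 ft = 15 − 2 × (7000/1000) = 1°C.
ISA deviation = 4 − 1 = +3°C.
Density altitude = 7000 + 120 × (3) = 7000 + (+360) = 7360 ft.

7360 ft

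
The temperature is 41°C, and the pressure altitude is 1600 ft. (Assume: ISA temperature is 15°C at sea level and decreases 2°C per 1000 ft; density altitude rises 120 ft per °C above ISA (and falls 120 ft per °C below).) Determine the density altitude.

5104 ft

ISA temperature at 1600 ft = 15 − 2 × (1600/1000) = 11.8°C.
ISA deviation = 41 − 11.8 = +29.2°C.
Density altitude = 1600 + 120 × (29.2) = 1600 + (+3504) = 5104 ft.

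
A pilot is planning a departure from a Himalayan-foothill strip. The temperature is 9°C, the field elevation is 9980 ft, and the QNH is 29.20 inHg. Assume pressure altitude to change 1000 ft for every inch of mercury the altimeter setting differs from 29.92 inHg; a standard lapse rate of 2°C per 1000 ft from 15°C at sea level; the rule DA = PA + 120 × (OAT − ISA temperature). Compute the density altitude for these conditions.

Pressure altitude = 9980 + (29.92 − 29.20) × 1000 = 9980 + (+720) = 10700 ft.
ISA temperature at 10700 ft = 15 − 2 × (10700/1000) = -6.4°C.
ISA deviation = 9 − (-6.4) = +15.4°C.
Density altitude = 10700 + 120 × (15.4) = 12548 ft.

12548 ft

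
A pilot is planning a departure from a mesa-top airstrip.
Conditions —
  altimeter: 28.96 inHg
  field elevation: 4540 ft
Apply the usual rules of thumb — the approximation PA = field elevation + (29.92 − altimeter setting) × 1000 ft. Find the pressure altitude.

5500 ft

Pressure correction = (29.92 − 28.96) × 1000 = +960 ft.
Pressure altitude = 4540 + (+960) = 5500 ft.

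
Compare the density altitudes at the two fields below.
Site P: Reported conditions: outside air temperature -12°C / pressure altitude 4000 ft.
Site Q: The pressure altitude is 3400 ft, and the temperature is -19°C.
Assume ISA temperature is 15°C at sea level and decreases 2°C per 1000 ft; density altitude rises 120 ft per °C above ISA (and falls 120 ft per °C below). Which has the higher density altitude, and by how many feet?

Site P by 1584 ft

Site P: ISA temp = 7°C, deviation -19°C, DA = 4000 + 120 × (-19) = 1720 ft.
Site Q: ISA temp = 8.2°C, deviation -27.2°C, DA = 3400 + 120 × (-27.2) = 136 ft.
Site P is higher by 1720 − 136 = 1584 ft.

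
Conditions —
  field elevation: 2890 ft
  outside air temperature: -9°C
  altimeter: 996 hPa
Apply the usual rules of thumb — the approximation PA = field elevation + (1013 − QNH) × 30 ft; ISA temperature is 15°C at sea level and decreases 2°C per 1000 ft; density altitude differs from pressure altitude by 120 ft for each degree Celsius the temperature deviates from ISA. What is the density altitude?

1336 ft

Pressure altitude = 2890 + (1013 − 996) × 30 = 2890 + (+510) = 3400 ft.
ISA temperature at 3400 ft = 15 − 2 × (3400/1000) = 8.2°C.
ISA deviation = -9 − 8.2 = -17.2°C.
Density altitude = 3400 + 120 × (-17.2) = 1336 ft.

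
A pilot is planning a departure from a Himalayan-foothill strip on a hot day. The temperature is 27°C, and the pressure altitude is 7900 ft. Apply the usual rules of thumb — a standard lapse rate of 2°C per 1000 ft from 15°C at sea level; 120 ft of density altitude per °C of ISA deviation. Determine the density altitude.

11236 ft

ISA temperature at 7900 ft = 15 − 2 × (7900/1000) = -0.8°C.
ISA deviation = 27 − (-0.8) = +27.8°C.
Density altitude = 7900 + 120 × (27.8) = 7900 + (+3336) = 11236 ft.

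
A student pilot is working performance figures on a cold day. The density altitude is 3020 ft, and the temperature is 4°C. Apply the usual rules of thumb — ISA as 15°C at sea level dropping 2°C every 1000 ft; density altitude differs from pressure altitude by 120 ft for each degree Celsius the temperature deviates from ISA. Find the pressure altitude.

DA = PA + 120 × (OAT − (15 − 2·PA/1000)) = PA + 120·OAT − 1800 + 0.24·PA = 1.24·PA + 120·OAT − 1800.
So 1.24·PA = 3020 − 120 × 4 + 1800 = 4340.
PA = 4340 / 1.24 = 3500 ft.

3500 ft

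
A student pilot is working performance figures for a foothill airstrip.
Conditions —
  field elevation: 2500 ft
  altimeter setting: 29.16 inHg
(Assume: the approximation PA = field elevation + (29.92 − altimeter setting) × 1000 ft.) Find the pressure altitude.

Pressure correction = (29.92 − 29.16) × 1000 = +760 ft.
Pressure altitude = 2500 + (+760) = 3260 ft.

3260 ft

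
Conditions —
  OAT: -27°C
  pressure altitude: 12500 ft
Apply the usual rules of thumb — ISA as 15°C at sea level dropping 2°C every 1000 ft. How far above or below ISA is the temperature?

ISA temperature at 12500 ft = 15 − 2 × (12500/1000) = -10°C.
Deviation = OAT − ISA = -27 − (-10) = -17°C.

ISA-17°C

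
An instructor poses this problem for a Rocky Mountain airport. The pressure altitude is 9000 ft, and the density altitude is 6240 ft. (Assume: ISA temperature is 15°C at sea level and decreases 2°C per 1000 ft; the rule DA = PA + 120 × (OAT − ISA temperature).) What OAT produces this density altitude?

-26°C

Density altitude − pressure altitude = 6240 − 9000 = -2760 ft.
At 120 ft/°C that is an ISA deviation of -2760/120 = -23°C.
ISA temperature at 9000 ft = 15 − 2 × (9000/1000) = -3°C.
OAT = ISA + deviation = -3 + (-23) = -26°C.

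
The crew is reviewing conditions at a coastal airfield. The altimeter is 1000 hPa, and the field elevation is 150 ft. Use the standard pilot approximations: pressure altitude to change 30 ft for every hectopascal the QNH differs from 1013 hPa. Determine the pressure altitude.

540 ft

Pressure correction = (1013 − 1000) × 30 = +390 ft.
Pressure altitude = 150 + (+390) = 540 ft.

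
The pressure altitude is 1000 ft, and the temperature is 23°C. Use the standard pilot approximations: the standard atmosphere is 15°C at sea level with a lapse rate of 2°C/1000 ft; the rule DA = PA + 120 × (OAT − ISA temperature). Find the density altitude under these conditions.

2200 ft

ISA temperature at 1000 ft = 15 − 2 × (1000/1000) = 13°C.
ISA deviation = 23 − 13 = +10°C.
Density altitude = 1000 + 120 × (10) = 1000 + (+1200) = 2200 ft.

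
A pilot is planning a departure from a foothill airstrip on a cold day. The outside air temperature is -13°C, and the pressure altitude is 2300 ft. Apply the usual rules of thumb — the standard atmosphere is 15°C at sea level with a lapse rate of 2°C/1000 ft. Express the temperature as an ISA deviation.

ISA temperature at 2300 ft = 15 − 2 × (2300/1000) = 10.4°C.
Deviation = OAT − ISA = -13 − 10.4 = -23.4°C.

ISA-23.4°C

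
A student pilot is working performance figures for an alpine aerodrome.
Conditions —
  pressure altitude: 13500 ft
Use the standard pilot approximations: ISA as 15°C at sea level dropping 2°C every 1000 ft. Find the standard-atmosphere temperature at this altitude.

ISA temperature = 15 − 2 × (13500/1000) = 15 − 27 = -12°C.

-12°C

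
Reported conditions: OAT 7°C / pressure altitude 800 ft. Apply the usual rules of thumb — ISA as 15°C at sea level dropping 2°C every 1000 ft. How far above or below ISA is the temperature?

ISA-6.4°C

ISA temperature at 800 ft = 15 − 2 × (800/1000) = 13.4°C.
Deviation = OAT − ISA = 7 − 13.4 = -6.4°C.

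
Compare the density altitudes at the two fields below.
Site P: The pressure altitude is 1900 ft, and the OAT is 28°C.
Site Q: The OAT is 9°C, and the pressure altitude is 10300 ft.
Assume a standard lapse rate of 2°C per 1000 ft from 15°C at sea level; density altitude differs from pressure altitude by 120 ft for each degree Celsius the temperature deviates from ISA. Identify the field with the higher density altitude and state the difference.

Site P: ISA temp = 11.2°C, deviation +16.8°C, DA = 1900 + 120 × 16.8 = 3916 ft.
Site Q: ISA temp = -5.6°C, deviation +14.6°C, DA = 10300 + 120 × 14.6 = 12052 ft.
Site Q is higher by 12052 − 3916 = 8136 ft.

Site Q by 8136 ft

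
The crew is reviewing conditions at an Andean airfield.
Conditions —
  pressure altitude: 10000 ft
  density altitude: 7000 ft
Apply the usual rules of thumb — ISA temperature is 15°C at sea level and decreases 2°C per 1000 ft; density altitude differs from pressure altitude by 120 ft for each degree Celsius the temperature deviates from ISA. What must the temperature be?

-30°C

Density altitude − pressure altitude = 7000 − 10000 = -3000 ft.
At 120 ft/°C that is an ISA deviation of -3000/120 = -25°C.
ISA temperature at 10000 ft = 15 − 2 × (10000/1000) = -5°C.
OAT = ISA + deviation = -5 + (-25) = -30°C.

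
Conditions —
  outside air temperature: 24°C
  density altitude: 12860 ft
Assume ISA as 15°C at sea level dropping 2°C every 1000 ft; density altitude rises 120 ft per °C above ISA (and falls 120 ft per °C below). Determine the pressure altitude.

9500 ft

DA = PA + 120 × (OAT − (15 − 2·PA/1000)) = PA + 120·OAT − 1800 + 0.24·PA = 1.24·PA + 120·OAT − 1800.
So 1.24·PA = 12860 − 120 × 24 + 1800 = 11780.
PA = 11780 / 1.24 = 9500 ft.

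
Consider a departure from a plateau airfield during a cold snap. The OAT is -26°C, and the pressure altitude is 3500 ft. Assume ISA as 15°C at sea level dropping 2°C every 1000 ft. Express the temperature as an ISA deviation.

ISA-34°C

ISA temperature at 3500 ft = 15 − 2 × (3500/1000) = 8°C.
Deviation = OAT − ISA = -26 − 8 = -34°C.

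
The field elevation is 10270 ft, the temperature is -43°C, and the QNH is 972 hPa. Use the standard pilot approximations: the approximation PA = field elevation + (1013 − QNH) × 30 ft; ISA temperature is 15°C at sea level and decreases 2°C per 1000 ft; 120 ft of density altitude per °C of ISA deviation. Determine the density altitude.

Pressure altitude = 10270 + (1013 − 972) × 30 = 10270 + (+1230) = 11500 ft.
ISA temperature at 11500 ft = 15 − 2 × (11500/1000) = -8°C.
ISA deviation = -43 − (-8) = -35°C.
Density altitude = 11500 + 120 × (-35) = 7300 ft.

7300 ft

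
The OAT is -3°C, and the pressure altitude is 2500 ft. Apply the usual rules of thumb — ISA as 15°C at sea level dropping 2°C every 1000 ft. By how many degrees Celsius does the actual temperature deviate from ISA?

ISA temperature at 2500 ft = 15 − 2 × (2500/1000) = 10°C.
Deviation = OAT − ISA = -3 − 10 = -13°C.

ISA-13°C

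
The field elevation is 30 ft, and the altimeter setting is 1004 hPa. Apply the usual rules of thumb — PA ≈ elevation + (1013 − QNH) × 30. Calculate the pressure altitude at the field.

Pressure correction = (1013 − 1004) × 30 = +270 ft.
Pressure altitude = 30 + (+270) = 300 ft.

300 ft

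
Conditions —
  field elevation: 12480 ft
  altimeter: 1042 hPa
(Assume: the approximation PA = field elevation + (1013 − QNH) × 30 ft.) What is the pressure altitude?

Pressure correction = (1013 − 1042) × 30 = -870 ft.
Pressure altitude = 12480 + (-870) = 11610 ft.

11610 ft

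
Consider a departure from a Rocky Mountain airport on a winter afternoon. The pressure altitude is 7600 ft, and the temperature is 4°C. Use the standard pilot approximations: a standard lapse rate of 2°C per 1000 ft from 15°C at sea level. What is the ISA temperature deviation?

ISA temperature at 7600 ft = 15 − 2 × (7600/1000) = -0.2°C.
Deviation = OAT − ISA = 4 − (-0.2) = +4.2°C.

ISA+4.2°C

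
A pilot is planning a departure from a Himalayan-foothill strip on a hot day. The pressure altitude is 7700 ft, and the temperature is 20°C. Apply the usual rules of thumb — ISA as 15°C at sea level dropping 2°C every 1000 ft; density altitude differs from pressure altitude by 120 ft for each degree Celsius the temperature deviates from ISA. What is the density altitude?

10148 ft

ISA temperature at 7700 ft = 15 − 2 × (7700/1000) = -0.4°C.
ISA deviation = 20 − (-0.4) = +20.4°C.
Density altitude = 7700 + 120 × (20.4) = 7700 + (+2448) = 10148 ft.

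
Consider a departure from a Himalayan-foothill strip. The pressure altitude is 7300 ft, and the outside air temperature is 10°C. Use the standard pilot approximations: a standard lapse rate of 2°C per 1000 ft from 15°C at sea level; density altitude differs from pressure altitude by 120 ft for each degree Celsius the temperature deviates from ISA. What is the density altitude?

8452 ft

ISA temperature at 7300 ft = 15 − 2 × (7300/1000) = 0.4°C.
ISA deviation = 10 − 0.4 = +9.6°C.
Density altitude = 7300 + 120 × (9.6) = 7300 + (+1152) = 8452 ft.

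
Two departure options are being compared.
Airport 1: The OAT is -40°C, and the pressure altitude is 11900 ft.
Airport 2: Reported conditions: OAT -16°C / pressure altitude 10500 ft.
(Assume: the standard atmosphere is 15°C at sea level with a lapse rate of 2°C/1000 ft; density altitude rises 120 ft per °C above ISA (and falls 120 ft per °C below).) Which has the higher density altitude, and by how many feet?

Airport 1: ISA temp = -8.8°C, deviation -31.2°C, DA = 11900 + 120 × (-31.2) = 8156 ft.
Airport 2: ISA temp = -6°C, deviation -10°C, DA = 10500 + 120 × (-10) = 9300 ft.
Airport 2 is higher by 9300 − 8156 = 1144 ft.

Airport 2 by 1144 ft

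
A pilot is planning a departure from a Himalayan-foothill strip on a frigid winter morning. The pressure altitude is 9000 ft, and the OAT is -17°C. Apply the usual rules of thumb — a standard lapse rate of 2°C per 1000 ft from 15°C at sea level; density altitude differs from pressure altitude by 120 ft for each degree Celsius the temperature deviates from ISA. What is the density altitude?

7320 ft

ISA temperature at 9000 ft = 15 − 2 × (9000/1000) = -3°C.
ISA deviation = -17 − (-3) = -14°C.
Density altitude = 9000 + 120 × (-14) = 9000 + (-1680) = 7320 ft.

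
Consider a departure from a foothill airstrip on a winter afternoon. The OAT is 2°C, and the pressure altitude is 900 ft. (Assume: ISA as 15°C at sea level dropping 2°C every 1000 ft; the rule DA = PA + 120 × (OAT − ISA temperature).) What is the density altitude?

ISA temperature at 900 ft = 15 − 2 × (900/1000) = 13.2°C.
ISA deviation = 2 − 13.2 = -11.2°C.
Density altitude = 900 + 120 × (-11.2) = 900 + (-1344) = -444 ft.

-444 ft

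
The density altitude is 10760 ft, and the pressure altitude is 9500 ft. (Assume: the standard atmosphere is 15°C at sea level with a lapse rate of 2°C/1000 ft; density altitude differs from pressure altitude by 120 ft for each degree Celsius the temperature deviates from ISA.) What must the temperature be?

6.5°C

Density altitude − pressure altitude = 10760 − 9500 = +1260 ft.
At 120 ft/°C that is an ISA deviation of 1260/120 = +10.5°C.
ISA temperature at 9500 ft = 15 − 2 × (9500/1000) = -4°C.
OAT = ISA + deviation = -4 + (+10.5) = 6.5°C.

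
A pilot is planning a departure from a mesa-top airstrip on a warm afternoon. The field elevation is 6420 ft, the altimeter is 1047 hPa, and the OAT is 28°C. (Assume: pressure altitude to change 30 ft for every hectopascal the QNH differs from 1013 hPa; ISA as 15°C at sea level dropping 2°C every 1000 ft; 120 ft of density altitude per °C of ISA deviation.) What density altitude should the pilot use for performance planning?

8256 ft

Pressure altitude = 6420 + (1013 − 1047) × 30 = 6420 + (-1020) = 5400 ft.
ISA temperature at 5400 ft = 15 − 2 × (5400/1000) = 4.2°C.
ISA deviation = 28 − 4.2 = +23.8°C.
Density altitude = 5400 + 120 × (23.8) = 8256 ft.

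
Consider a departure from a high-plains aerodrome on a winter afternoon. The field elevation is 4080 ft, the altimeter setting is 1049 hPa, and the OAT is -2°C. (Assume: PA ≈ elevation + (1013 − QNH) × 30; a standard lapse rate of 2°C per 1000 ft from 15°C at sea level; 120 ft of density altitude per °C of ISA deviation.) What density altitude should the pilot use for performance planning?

Pressure altitude = 4080 + (1013 − 1049) × 30 = 4080 + (-1080) = 3000 ft.
ISA temperature at 3000 ft = 15 − 2 × (3000/1000) = 9°C.
ISA deviation = -2 − 9 = -11°C.
Density altitude = 3000 + 120 × (-11) = 1680 ft.

1680 ft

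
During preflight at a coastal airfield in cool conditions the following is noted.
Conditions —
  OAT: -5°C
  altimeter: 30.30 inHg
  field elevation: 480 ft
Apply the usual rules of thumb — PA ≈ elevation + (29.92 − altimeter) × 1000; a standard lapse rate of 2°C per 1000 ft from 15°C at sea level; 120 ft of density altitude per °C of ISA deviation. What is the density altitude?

Pressure altitude = 480 + (29.92 − 30.30) × 1000 = 480 + (-380) = 100 ft.
ISA temperature at 100 ft = 15 − 2 × (100/1000) = 14.8°C.
ISA deviation = -5 − 14.8 = -19.8°C.
Density altitude = 100 + 120 × (-19.8) = -2276 ft.

-2276 ft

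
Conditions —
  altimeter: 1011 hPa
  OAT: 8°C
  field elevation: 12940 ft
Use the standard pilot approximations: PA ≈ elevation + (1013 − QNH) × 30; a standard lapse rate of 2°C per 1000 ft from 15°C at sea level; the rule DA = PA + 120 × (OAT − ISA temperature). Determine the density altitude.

15280 ft

Pressure altitude = 12940 + (1013 − 1011) × 30 = 12940 + (+60) = 13000 ft.
ISA temperature at 13000 ft = 15 − 2 × (13000/1000) = -11°C.
ISA deviation = 8 − (-11) = +19°C.
Density altitude = 13000 + 120 × (19) = 15280 ft.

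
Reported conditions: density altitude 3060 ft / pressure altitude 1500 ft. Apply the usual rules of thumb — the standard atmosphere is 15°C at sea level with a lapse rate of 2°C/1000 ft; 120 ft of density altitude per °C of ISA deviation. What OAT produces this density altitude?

25°C

Density altitude − pressure altitude = 3060 − 1500 = +1560 ft.
At 120 ft/°C that is an ISA deviation of 1560/120 = +13°C.
ISA temperature at 1500 ft = 15 − 2 × (1500/1000) = 12°C.
OAT = ISA + deviation = 12 + (+13) = 25°C.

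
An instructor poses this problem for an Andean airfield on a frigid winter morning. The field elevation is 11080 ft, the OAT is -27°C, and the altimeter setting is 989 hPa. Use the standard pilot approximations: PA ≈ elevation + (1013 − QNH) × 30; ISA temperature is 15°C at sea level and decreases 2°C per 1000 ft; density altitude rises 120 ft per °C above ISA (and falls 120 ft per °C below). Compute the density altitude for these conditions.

Pressure altitude = 11080 + (1013 − 989) × 30 = 11080 + (+720) = 11800 ft.
ISA temperature at 11800 ft = 15 − 2 × (11800/1000) = -8.6°C.
ISA deviation = -27 − (-8.6) = -18.4°C.
Density altitude = 11800 + 120 × (-18.4) = 9592 ft.

9592 ft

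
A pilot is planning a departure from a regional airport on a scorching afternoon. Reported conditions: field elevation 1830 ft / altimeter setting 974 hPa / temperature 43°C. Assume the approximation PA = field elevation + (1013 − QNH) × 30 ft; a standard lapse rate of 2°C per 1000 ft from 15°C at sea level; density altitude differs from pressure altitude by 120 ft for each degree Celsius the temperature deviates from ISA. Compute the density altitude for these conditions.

7080 ft

Pressure altitude = 1830 + (1013 − 974) × 30 = 1830 + (+1170) = 3000 ft.
ISA temperature at 3000 ft = 15 − 2 × (3000/1000) = 9°C.
ISA deviation = 43 − 9 = +34°C.
Density altitude = 3000 + 120 × (34) = 7080 ft.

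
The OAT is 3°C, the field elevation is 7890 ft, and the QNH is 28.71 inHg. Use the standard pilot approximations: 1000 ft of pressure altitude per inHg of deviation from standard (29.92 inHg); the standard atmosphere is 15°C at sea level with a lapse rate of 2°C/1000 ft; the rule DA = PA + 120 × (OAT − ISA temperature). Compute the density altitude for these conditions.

9844 ft

Pressure altitude = 7890 + (29.92 − 28.71) × 1000 = 7890 + (+1210) = 9100 ft.
ISA temperature at 9100 ft = 15 − 2 × (9100/1000) = -3.2°C.
ISA deviation = 3 − (-3.2) = +6.2°C.
Density altitude = 9100 + 120 × (6.2) = 9844 ft.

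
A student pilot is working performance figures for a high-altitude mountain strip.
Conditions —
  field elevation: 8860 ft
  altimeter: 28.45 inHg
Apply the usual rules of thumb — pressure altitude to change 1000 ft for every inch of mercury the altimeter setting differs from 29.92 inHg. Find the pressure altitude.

10330 ft

Pressure correction = (29.92 − 28.45) × 1000 = +1470 ft.
Pressure altitude = 8860 + (+1470) = 10330 ft.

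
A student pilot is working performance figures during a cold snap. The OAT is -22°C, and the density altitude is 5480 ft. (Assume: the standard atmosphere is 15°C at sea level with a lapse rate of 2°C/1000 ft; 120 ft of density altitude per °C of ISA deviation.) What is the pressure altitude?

8000 ft

DA = PA + 120 × (OAT − (15 − 2·PA/1000)) = PA + 120·OAT − 1800 + 0.24·PA = 1.24·PA + 120·OAT − 1800.
So 1.24·PA = 5480 − 120 × (-22) + 1800 = 9920.
PA = 9920 / 1.24 = 8000 ft.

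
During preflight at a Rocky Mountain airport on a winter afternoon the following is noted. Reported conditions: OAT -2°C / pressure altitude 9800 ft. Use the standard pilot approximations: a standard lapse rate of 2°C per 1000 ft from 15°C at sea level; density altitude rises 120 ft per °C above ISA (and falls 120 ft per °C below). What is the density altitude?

10112 ft

ISA temperature at 9800 ft = 15 − 2 × (9800/1000) = -4.6°C.
ISA deviation = -2 − (-4.6) = +2.6°C.
Density altitude = 9800 + 120 × (2.6) = 9800 + (+312) = 10112 ft.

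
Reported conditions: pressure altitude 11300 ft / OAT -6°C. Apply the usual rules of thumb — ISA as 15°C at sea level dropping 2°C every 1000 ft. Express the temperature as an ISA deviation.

ISA+1.6°C

ISA temperature at 11300 ft = 15 − 2 × (11300/1000) = -7.6°C.
Deviation = OAT − ISA = -6 − (-7.6) = +1.6°C.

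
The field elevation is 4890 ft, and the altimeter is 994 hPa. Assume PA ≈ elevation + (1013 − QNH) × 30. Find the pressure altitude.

5460 ft

Pressure correction = (1013 − 994) × 30 = +570 ft.
Pressure altitude = 4890 + (+570) = 5460 ft.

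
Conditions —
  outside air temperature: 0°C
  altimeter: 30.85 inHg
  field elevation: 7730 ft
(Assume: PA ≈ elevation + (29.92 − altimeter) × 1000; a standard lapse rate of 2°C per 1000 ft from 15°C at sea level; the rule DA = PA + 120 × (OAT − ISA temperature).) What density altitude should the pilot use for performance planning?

6632 ft

Pressure altitude = 7730 + (29.92 − 30.85) × 1000 = 7730 + (-930) = 6800 ft.
ISA temperature at 6800 ft = 15 − 2 × (6800/1000) = 1.4°C.
ISA deviation = 0 − 1.4 = -1.4°C.
Density altitude = 6800 + 120 × (-1.4) = 6632 ft.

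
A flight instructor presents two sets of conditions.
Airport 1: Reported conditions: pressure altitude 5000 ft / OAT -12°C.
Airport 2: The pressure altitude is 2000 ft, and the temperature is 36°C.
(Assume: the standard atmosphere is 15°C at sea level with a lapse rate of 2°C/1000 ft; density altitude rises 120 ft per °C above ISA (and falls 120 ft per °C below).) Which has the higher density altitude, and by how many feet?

Airport 2 by 2040 ft

Airport 1: ISA temp = 5°C, deviation -17°C, DA = 5000 + 120 × (-17) = 2960 ft.
Airport 2: ISA temp = 11°C, deviation +25°C, DA = 2000 + 120 × 25 = 5000 ft.
Airport 2 is higher by 5000 − 2960 = 2040 ft.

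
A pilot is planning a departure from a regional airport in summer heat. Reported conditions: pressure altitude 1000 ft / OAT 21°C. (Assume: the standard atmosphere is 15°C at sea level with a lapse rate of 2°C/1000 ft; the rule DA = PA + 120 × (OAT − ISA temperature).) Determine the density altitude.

ISA temperature at 1000 ft = 15 − 2 × (1000/1000) = 13°C.
ISA deviation = 21 − 13 = +8°C.
Density altitude = 1000 + 120 × (8) = 1000 + (+960) = 1960 ft.

1960 ft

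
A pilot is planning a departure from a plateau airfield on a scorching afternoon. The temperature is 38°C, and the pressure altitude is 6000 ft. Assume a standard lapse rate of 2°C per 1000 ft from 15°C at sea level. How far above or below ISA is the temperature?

ISA+35°C

ISA temperature at 6000 ft = 15 − 2 × (6000/1000) = 3°C.
Deviation = OAT − ISA = 38 − 3 = +35°C.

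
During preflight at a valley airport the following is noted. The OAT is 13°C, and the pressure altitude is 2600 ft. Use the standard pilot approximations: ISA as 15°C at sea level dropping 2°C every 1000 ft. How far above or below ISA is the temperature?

ISA+3.2°C

ISA temperature at 2600 ft = 15 − 2 × (2600/1000) = 9.8°C.
Deviation = OAT − ISA = 13 − 9.8 = +3.2°C.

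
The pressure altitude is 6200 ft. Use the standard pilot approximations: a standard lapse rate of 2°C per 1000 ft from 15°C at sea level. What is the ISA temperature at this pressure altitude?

2.6°C

ISA temperature = 15 − 2 × (6200/1000) = 15 − 12.4 = 2.6°C.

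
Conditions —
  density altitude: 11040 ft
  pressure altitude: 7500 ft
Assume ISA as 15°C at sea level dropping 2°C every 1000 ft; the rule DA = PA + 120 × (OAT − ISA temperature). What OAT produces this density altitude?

Density altitude − pressure altitude = 11040 − 7500 = +3540 ft.
At 120 ft/°C that is an ISA deviation of 3540/120 = +29.5°C.
ISA temperature at 7500 ft = 15 − 2 × (7500/1000) = 0°C.
OAT = ISA + deviation = 0 + (+29.5) = 29.5°C.

29.5°C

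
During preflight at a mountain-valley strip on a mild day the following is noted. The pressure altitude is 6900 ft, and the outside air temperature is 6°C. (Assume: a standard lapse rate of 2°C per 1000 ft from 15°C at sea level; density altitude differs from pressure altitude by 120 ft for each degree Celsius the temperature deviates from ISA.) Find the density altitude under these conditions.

ISA temperature at 6900 ft = 15 − 2 × (6900/1000) = 1.2°C.
ISA deviation = 6 − 1.2 = +4.8°C.
Density altitude = 6900 + 120 × (4.8) = 6900 + (+576) = 7476 ft.

7476 ft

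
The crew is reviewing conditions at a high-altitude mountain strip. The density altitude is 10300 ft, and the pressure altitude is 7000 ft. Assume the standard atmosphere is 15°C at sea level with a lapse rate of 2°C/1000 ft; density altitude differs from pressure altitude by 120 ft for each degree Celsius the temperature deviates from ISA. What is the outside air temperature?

Density altitude − pressure altitude = 10300 − 7000 = +3300 ft.
At 120 ft/°C that is an ISA deviation of 3300/120 = +27.5°C.
ISA temperature at 7000 ft = 15 − 2 × (7000/1000) = 1°C.
OAT = ISA + deviation = 1 + (+27.5) = 28.5°C.

28.5°C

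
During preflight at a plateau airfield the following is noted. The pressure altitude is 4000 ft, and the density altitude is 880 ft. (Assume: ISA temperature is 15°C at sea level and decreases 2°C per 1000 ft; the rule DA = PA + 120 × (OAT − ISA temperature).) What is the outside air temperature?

Density altitude − pressure altitude = 880 − 4000 = -3120 ft.
At 120 ft/°C that is an ISA deviation of -3120/120 = -26°C.
ISA temperature at 4000 ft = 15 − 2 × (4000/1000) = 7°C.
OAT = ISA + deviation = 7 + (-26) = -19°C.

-19°C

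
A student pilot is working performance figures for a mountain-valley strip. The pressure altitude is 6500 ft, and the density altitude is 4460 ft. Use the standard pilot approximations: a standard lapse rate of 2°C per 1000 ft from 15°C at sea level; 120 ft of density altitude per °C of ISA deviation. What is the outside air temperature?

Density altitude − pressure altitude = 4460 − 6500 = -2040 ft.
At 120 ft/°C that is an ISA deviation of -2040/120 = -17°C.
ISA temperature at 6500 ft = 15 − 2 × (6500/1000) = 2°C.
OAT = ISA + deviation = 2 + (-17) = -15°C.

-15°C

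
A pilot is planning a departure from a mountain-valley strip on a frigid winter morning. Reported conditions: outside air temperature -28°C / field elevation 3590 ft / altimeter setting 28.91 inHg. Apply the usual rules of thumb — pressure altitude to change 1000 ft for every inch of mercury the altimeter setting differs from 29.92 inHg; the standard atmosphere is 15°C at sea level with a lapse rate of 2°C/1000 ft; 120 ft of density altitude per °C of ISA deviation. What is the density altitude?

Pressure altitude = 3590 + (29.92 − 28.91) × 1000 = 3590 + (+1010) = 4600 ft.
ISA temperature at 4600 ft = 15 − 2 × (4600/1000) = 5.8°C.
ISA deviation = -28 − 5.8 = -33.8°C.
Density altitude = 4600 + 120 × (-33.8) = 544 ft.

544 ft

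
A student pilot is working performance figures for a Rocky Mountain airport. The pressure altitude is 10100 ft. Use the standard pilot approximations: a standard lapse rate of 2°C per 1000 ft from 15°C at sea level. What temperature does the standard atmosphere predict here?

-5.2°C

ISA temperature = 15 − 2 × (10100/1000) = 15 − 20.2 = -5.2°C.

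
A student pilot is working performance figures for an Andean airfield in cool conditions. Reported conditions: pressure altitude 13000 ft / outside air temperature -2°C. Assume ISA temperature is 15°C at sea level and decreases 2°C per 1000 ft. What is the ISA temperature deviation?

ISA+9°C

ISA temperature at 13000 ft = 15 − 2 × (13000/1000) = -11°C.
Deviation = OAT − ISA = -2 − (-11) = +9°C.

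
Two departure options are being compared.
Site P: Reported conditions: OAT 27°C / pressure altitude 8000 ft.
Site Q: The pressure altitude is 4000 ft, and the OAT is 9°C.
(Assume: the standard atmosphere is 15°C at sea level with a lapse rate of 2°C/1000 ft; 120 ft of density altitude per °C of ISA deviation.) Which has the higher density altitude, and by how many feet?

Site P by 7120 ft

Site P: ISA temp = -1°C, deviation +28°C, DA = 8000 + 120 × 28 = 11360 ft.
Site Q: ISA temp = 7°C, deviation +2°C, DA = 4000 + 120 × 2 = 4240 ft.
Site P is higher by 11360 − 4240 = 7120 ft.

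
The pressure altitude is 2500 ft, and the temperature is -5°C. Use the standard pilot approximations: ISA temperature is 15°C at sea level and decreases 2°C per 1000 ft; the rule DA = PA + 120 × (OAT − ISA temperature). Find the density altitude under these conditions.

700 ft

ISA temperature at 2500 ft = 15 − 2 × (2500/1000) = 10°C.
ISA deviation = -5 − 10 = -15°C.
Density altitude = 2500 + 120 × (-15) = 2500 + (-1800) = 700 ft.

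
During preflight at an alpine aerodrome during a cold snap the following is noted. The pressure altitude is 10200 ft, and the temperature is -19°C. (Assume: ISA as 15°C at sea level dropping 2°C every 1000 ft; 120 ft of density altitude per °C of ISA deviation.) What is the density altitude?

ISA temperature at 10200 ft = 15 − 2 × (10200/1000) = -5.4°C.
ISA deviation = -19 − (-5.4) = -13.6°C.
Density altitude = 10200 + 120 × (-13.6) = 10200 + (-1632) = 8568 ft.

8568 ft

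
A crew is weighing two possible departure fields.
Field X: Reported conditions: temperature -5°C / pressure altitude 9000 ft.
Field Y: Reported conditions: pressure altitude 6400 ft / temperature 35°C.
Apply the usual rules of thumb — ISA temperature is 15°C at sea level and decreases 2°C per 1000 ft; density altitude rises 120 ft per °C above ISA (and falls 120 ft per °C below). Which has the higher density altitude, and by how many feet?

Field X: ISA temp = -3°C, deviation -2°C, DA = 9000 + 120 × (-2) = 8760 ft.
Field Y: ISA temp = 2.2°C, deviation +32.8°C, DA = 6400 + 120 × 32.8 = 10336 ft.
Field Y is higher by 10336 − 8760 = 1576 ft.

Field Y by 1576 ft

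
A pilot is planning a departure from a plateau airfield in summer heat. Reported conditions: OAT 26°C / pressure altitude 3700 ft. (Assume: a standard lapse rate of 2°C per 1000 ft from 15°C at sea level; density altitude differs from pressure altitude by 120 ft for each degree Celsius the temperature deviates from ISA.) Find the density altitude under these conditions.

ISA temperature at 3700 ft = 15 − 2 × (3700/1000) = 7.6°C.
ISA deviation = 26 − 7.6 = +18.4°C.
Density altitude = 3700 + 120 × (18.4) = 3700 + (+2208) = 5908 ft.

5908 ft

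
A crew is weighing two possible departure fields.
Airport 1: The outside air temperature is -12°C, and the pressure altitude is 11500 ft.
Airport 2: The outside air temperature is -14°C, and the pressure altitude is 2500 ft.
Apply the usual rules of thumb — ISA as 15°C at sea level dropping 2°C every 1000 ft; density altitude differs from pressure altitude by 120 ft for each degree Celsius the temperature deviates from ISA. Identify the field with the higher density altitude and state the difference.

Airport 1: ISA temp = -8°C, deviation -4°C, DA = 11500 + 120 × (-4) = 11020 ft.
Airport 2: ISA temp = 10°C, deviation -24°C, DA = 2500 + 120 × (-24) = -380 ft.
Airport 1 is higher by 11020 − (-380) = 11400 ft.

Airport 1 by 11400 ft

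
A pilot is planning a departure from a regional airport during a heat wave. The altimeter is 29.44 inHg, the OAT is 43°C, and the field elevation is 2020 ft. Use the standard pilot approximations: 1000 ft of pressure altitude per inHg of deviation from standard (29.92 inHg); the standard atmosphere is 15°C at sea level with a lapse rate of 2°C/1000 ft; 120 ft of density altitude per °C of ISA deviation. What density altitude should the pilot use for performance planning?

6460 ft

Pressure altitude = 2020 + (29.92 − 29.44) × 1000 = 2020 + (+480) = 2500 ft.
ISA temperature at 2500 ft = 15 − 2 × (2500/1000) = 10°C.
ISA deviation = 43 − 10 = +33°C.
Density altitude = 2500 + 120 × (33) = 6460 ft.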